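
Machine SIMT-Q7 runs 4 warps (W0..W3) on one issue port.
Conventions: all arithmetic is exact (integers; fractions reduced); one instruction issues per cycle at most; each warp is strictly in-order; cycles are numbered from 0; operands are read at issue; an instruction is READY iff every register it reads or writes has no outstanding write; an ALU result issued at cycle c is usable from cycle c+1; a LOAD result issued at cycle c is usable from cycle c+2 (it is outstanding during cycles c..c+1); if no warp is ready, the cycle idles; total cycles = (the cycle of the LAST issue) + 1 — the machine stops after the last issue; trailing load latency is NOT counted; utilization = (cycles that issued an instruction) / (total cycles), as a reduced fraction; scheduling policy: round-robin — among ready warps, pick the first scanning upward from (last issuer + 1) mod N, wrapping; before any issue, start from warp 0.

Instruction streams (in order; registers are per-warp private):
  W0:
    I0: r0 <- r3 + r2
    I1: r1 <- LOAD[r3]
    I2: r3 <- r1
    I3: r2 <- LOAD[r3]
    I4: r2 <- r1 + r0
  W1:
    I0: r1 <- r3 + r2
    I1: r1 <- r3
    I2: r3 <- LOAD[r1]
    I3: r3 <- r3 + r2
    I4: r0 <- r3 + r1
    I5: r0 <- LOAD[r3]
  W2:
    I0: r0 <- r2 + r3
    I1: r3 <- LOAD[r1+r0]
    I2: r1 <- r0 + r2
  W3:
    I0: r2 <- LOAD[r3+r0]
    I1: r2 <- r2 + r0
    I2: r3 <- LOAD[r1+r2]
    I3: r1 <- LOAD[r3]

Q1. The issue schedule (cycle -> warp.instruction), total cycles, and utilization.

cycle 0: W0.I0
cycle 1: W1.I0
cycle 2: W2.I0
cycle 3: W3.I0
cycle 4: W0.I1
cycle 5: W1.I1
cycle 6: W2.I1
cycle 7: W3.I1
cycle 8: W0.I2
cycle 9: W1.I2
cycle 10: W2.I2
cycle 11: W3.I2
cycle 12: W0.I3
cycle 13: W1.I3
cycle 14: W3.I3
cycle 15: W0.I4
cycle 16: W1.I4
cycle 17: W1.I5

Answer: 18 cycles, utilization 1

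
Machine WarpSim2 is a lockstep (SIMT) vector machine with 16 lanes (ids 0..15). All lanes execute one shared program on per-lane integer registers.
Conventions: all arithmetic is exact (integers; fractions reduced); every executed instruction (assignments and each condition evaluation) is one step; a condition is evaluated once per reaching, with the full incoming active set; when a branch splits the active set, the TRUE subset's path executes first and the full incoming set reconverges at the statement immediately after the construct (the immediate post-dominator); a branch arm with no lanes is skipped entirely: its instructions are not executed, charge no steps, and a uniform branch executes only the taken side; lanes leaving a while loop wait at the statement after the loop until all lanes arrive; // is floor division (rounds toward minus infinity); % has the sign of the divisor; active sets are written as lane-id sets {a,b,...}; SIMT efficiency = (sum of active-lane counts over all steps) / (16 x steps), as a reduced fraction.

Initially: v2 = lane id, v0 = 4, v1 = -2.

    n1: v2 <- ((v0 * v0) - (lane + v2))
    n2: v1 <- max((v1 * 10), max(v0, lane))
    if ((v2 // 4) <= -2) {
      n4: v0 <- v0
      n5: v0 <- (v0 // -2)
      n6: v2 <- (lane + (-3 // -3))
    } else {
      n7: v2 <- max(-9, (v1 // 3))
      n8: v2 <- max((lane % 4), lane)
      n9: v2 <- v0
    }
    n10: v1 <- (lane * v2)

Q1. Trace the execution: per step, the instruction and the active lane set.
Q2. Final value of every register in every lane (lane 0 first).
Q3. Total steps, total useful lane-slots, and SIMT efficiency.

step 0: v2 <- ((v0 * v0) - (lane + v2)) {0,1,2,3,4,5,6,7,8,9,10,11,12,13,14,15}
step 1: v1 <- max((v1 * 10), max(v0, lane)) {0,1,2,3,4,5,6,7,8,9,10,11,12,13,14,15}
step 2: eval ((v2 // 4) <= -2)       {0,1,2,3,4,5,6,7,8,9,10,11,12,13,14,15}
step 3: v0 <- v0                     {11,12,13,14,15}
step 4: v0 <- (v0 // -2)             {11,12,13,14,15}
step 5: v2 <- (lane + (-3 // -3))    {11,12,13,14,15}
step 6: v2 <- max(-9, (v1 // 3))     {0,1,2,3,4,5,6,7,8,9,10}
step 7: v2 <- max((lane % 4), lane)  {0,1,2,3,4,5,6,7,8,9,10}
step 8: v2 <- v0                     {0,1,2,3,4,5,6,7,8,9,10}
step 9: v1 <- (lane * v2)            {0,1,2,3,4,5,6,7,8,9,10,11,12,13,14,15}

Answer: 10 steps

v2: 4,4,4,4,4,4,4,4,4,4,4,12,13,14,15,16
v0: 4,4,4,4,4,4,4,4,4,4,4,-2,-2,-2,-2,-2
v1: 0,4,8,12,16,20,24,28,32,36,40,132,156,182,210,240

steps = 10; useful = 112; efficiency = 112/160 = 7/10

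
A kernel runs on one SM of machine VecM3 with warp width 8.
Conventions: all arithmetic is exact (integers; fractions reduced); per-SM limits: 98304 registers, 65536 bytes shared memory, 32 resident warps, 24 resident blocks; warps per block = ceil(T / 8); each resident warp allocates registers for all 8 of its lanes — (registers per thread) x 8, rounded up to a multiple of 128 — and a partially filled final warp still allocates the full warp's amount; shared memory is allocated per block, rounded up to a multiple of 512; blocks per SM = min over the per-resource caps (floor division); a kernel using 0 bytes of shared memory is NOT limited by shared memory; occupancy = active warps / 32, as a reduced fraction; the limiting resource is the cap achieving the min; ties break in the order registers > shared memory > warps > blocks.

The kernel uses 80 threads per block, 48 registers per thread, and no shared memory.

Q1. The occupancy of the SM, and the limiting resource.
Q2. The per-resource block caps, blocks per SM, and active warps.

Answer: occupancy 15/16, limited by warps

registers: 25 blocks
shared memory: no limit (kernel uses none)
warps: 3 blocks
blocks: 24 blocks

Answer: 3 blocks, 30 active warps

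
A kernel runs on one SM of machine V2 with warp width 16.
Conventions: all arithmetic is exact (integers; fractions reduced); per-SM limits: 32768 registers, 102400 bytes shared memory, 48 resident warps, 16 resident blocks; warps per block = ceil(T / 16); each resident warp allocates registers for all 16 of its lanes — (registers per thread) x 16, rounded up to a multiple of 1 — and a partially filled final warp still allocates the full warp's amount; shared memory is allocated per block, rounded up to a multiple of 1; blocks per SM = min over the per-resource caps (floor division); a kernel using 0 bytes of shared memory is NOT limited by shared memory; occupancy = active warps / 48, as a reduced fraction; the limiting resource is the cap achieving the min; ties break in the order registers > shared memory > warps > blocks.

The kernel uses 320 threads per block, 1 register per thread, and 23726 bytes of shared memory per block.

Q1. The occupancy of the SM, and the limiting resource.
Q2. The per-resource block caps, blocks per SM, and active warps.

Answer: occupancy 5/6, limited by warps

registers: 102 blocks
shared memory: 4 blocks
warps: 2 blocks
blocks: 16 blocks

Answer: 2 blocks, 40 active warps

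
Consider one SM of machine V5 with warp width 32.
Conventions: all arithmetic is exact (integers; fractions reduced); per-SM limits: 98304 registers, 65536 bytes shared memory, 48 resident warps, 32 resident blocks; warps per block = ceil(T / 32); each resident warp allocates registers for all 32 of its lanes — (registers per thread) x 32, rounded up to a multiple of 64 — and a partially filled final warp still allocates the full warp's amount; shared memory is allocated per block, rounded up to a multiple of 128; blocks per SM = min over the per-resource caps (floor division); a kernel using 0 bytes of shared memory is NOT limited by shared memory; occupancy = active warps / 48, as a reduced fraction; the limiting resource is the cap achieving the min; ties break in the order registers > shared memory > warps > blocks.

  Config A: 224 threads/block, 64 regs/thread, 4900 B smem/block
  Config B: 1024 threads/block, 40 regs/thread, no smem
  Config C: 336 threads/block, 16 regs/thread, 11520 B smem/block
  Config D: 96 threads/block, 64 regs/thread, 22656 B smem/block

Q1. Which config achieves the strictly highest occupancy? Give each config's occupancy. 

occupancies: A 7/8, B 2/3, C 11/12, D 1/8

Answer: C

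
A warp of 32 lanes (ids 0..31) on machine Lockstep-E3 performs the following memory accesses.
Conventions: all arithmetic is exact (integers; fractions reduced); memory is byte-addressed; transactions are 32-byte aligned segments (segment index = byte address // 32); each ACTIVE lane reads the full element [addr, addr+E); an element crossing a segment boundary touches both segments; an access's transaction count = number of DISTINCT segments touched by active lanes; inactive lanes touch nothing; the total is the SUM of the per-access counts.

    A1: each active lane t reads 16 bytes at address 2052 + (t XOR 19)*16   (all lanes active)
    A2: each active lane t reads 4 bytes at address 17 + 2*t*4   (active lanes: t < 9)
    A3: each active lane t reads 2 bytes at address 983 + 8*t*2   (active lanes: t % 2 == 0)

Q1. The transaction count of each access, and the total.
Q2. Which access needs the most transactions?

A1: 17 transactions
A2: 3 transactions
A3: 16 transactions

Answer: 17,3,16; total 36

Answer: A1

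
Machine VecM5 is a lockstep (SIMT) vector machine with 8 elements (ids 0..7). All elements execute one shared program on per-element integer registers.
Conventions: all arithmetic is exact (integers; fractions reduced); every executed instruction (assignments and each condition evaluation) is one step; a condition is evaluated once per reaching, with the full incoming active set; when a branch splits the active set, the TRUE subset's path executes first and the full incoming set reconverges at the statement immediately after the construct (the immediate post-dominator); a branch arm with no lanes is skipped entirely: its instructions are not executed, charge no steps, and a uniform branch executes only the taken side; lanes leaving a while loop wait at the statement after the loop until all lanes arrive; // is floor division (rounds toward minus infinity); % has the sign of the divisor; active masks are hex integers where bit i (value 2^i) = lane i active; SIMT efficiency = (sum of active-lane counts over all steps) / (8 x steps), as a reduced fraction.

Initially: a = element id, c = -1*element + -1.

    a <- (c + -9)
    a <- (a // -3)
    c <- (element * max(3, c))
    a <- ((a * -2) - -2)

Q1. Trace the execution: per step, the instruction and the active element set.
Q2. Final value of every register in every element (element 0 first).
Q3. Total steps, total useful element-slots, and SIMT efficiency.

step 0: a <- (c + -9)                0xff
step 1: a <- (a // -3)               0xff
step 2: c <- (element * max(3, c))   0xff
step 3: a <- ((a * -2) - -2)         0xff

Answer: 4 steps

a: -4,-4,-6,-6,-6,-8,-8,-8
c: 0,3,6,9,12,15,18,21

steps = 4; useful = 32; efficiency = 32/32 = 1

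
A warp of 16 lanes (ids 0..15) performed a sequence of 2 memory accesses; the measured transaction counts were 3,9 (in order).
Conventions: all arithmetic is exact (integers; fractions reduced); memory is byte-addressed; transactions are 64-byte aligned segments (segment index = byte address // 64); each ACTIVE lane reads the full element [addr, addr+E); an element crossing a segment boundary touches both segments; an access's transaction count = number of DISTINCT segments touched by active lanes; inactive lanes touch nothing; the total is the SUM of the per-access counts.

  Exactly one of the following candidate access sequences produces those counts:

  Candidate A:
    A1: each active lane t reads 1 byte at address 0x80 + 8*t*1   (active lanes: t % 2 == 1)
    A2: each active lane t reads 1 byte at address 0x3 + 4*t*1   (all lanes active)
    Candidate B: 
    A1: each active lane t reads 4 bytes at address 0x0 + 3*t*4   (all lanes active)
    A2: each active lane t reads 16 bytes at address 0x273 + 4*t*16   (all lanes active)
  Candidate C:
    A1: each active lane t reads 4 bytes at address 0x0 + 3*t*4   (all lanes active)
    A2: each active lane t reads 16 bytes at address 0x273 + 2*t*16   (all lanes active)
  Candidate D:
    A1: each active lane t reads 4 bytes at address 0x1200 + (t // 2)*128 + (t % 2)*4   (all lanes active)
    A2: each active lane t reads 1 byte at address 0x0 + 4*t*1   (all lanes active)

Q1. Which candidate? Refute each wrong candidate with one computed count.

A: A1 gives 2 transactions, not 3
B: A2 gives 17 transactions, not 9
D: A1 gives 8 transactions, not 3
C: all counts match (3,9)

Answer: C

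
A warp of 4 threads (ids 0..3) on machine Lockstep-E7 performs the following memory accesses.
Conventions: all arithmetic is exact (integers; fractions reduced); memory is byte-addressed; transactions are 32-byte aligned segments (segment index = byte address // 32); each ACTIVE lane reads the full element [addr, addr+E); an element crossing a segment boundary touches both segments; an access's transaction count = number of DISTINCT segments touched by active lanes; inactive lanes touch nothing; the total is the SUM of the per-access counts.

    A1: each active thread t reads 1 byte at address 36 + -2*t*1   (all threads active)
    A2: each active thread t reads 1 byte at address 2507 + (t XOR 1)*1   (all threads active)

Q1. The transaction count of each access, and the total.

A1: 2 transactions
A2: 1 transaction

Answer: 2,1; total 3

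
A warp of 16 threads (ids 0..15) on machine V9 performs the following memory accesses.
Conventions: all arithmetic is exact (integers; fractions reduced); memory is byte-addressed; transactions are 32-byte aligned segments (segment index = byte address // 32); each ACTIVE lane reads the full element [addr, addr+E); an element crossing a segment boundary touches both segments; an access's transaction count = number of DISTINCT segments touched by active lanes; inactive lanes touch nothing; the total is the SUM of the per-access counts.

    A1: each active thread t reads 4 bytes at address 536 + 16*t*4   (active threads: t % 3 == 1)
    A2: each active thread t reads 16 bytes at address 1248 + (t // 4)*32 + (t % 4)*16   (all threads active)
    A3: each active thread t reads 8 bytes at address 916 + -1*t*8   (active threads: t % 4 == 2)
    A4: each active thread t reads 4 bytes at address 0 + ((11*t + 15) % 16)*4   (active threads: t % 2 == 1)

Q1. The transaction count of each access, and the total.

A1: 5 transactions
A2: 5 transactions
A3: 4 transactions
A4: 2 transactions

Answer: 5,5,4,2; total 16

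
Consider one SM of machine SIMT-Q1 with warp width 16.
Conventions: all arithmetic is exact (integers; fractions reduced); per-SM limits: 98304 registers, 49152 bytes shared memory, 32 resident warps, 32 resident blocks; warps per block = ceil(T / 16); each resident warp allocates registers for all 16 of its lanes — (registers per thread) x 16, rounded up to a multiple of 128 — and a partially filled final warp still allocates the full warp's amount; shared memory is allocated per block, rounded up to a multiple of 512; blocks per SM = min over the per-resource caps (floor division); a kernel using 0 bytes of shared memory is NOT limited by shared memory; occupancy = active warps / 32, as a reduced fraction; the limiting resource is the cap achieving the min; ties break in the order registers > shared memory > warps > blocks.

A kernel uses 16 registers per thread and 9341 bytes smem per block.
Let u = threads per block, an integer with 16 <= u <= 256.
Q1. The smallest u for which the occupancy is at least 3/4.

Answer: u = 65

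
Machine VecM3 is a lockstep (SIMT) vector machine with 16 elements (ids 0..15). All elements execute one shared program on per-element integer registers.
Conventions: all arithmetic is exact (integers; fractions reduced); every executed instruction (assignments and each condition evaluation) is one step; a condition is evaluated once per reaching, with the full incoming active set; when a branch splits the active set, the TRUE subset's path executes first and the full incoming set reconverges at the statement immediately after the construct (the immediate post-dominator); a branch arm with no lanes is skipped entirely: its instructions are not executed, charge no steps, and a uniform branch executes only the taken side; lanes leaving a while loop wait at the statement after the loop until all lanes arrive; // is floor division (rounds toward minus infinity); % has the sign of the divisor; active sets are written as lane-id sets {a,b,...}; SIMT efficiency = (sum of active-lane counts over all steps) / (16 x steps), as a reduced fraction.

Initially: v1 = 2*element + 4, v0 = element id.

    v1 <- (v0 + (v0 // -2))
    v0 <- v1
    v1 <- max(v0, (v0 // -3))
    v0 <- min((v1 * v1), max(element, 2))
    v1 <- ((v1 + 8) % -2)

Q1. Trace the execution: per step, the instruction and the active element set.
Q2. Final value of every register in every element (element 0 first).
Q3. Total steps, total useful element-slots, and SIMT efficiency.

step 0: v1 <- (v0 + (v0 // -2))      {0,1,2,3,4,5,6,7,8,9,10,11,12,13,14,15}
step 1: v0 <- v1                     {0,1,2,3,4,5,6,7,8,9,10,11,12,13,14,15}
step 2: v1 <- max(v0, (v0 // -3))    {0,1,2,3,4,5,6,7,8,9,10,11,12,13,14,15}
step 3: v0 <- min((v1 * v1), max(element, 2)) {0,1,2,3,4,5,6,7,8,9,10,11,12,13,14,15}
step 4: v1 <- ((v1 + 8) % -2)        {0,1,2,3,4,5,6,7,8,9,10,11,12,13,14,15}

Answer: 5 steps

v1: 0,0,-1,-1,0,0,-1,-1,0,0,-1,-1,0,0,-1,-1
v0: 0,0,1,1,4,4,6,7,8,9,10,11,12,13,14,15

steps = 5; useful = 80; efficiency = 80/80 = 1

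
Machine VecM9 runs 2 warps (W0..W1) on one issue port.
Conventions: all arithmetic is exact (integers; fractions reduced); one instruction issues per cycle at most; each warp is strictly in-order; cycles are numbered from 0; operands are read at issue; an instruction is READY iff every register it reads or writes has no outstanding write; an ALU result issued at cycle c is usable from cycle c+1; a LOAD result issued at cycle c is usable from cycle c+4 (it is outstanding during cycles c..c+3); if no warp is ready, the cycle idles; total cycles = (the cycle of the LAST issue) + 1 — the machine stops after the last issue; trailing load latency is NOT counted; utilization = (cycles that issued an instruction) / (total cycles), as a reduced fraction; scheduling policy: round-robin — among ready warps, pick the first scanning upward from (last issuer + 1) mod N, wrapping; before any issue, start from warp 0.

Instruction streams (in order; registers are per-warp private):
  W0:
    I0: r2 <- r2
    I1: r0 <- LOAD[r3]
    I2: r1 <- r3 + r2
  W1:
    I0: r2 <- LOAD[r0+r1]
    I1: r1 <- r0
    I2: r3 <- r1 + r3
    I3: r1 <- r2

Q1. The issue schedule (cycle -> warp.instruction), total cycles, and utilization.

cycle 0: W0.I0
cycle 1: W1.I0
cycle 2: W0.I1
cycle 3: W1.I1
cycle 4: W0.I2
cycle 5: W1.I2
cycle 6: W1.I3

Answer: 7 cycles, utilization 1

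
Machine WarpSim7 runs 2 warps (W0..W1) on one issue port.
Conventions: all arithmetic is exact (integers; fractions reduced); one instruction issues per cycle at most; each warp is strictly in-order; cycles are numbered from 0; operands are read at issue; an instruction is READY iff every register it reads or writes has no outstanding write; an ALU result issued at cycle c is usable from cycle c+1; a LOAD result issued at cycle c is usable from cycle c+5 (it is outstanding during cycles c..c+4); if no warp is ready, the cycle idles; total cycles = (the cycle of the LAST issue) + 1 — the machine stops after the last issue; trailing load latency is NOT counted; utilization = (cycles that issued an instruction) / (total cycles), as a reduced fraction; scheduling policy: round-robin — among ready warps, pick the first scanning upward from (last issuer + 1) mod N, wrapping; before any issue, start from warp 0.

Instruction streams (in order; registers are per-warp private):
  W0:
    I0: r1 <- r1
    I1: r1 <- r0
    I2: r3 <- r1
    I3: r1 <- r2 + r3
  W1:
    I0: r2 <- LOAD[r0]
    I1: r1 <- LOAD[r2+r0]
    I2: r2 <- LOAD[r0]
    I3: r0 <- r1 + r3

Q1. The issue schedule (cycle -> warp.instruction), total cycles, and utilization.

cycle 0: W0.I0
cycle 1: W1.I0
cycle 2: W0.I1
cycle 3: W0.I2
cycle 4: W0.I3
cycle 5: idle
cycle 6: W1.I1
cycle 7: W1.I2
cycle 8: idle
cycle 9: idle
cycle 10: idle
cycle 11: W1.I3

Answer: 12 cycles, utilization 2/3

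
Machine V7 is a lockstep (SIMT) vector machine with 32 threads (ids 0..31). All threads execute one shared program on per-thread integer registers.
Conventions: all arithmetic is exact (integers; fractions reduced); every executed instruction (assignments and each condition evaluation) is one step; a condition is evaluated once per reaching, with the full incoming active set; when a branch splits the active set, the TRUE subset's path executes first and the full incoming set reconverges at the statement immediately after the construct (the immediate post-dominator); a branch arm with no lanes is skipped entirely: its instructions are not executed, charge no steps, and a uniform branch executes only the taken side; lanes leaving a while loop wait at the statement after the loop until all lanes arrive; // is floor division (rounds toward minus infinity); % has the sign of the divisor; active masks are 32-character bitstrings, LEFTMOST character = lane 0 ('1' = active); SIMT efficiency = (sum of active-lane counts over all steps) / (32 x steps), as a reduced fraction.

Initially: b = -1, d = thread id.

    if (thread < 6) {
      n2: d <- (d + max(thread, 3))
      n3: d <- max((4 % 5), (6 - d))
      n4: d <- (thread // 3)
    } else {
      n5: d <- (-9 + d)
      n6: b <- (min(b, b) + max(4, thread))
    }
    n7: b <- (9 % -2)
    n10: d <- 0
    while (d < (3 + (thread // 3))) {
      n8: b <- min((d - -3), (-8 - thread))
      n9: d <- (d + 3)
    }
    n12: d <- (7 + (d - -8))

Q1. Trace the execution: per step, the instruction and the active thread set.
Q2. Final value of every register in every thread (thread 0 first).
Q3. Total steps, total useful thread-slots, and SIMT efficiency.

step 0: eval (thread < 6)            11111111111111111111111111111111
step 1: d <- (d + max(thread, 3))    11111100000000000000000000000000
step 2: d <- max((4 % 5), (6 - d))   11111100000000000000000000000000
step 3: d <- (thread // 3)           11111100000000000000000000000000
step 4: d <- (-9 + d)                00000011111111111111111111111111
step 5: b <- (min(b, b) + max(4, thread)) 00000011111111111111111111111111
step 6: b <- (9 % -2)                11111111111111111111111111111111
step 7: d <- 0                       11111111111111111111111111111111
step 8: eval (d < (3 + (thread // 3))) 11111111111111111111111111111111
step 9: b <- min((d - -3), (-8 - thread)) 11111111111111111111111111111111
step 10: d <- (d + 3)                 11111111111111111111111111111111
step 11: eval (d < (3 + (thread // 3))) 11111111111111111111111111111111
step 12: b <- min((d - -3), (-8 - thread)) 00011111111111111111111111111111
step 13: d <- (d + 3)                 00011111111111111111111111111111
step 14: eval (d < (3 + (thread // 3))) 00011111111111111111111111111111
step 15: b <- min((d - -3), (-8 - thread)) 00000000000011111111111111111111
step 16: d <- (d + 3)                 00000000000011111111111111111111
step 17: eval (d < (3 + (thread // 3))) 00000000000011111111111111111111
step 18: b <- min((d - -3), (-8 - thread)) 00000000000000000000011111111111
step 19: d <- (d + 3)                 00000000000000000000011111111111
step 20: eval (d < (3 + (thread // 3))) 00000000000000000000011111111111
step 21: b <- min((d - -3), (-8 - thread)) 00000000000000000000000000000011
step 22: d <- (d + 3)                 00000000000000000000000000000011
step 23: eval (d < (3 + (thread // 3))) 00000000000000000000000000000011
step 24: d <- (7 + (d - -8))          11111111111111111111111111111111

Answer: 25 steps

b: -8,-9,-10,-11,-12,-13,-14,-15,-16,-17,-18,-19,-20,-21,-22,-23,-24,-25,-26,-27,-28,-29,-30,-31,-32,-33,-34,-35,-36,-37,-38,-39
d: 18,18,18,21,21,21,21,21,21,21,21,21,24,24,24,24,24,24,24,24,24,27,27,27,27,27,27,27,27,27,30,30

steps = 25; useful = 512; efficiency = 512/800 = 16/25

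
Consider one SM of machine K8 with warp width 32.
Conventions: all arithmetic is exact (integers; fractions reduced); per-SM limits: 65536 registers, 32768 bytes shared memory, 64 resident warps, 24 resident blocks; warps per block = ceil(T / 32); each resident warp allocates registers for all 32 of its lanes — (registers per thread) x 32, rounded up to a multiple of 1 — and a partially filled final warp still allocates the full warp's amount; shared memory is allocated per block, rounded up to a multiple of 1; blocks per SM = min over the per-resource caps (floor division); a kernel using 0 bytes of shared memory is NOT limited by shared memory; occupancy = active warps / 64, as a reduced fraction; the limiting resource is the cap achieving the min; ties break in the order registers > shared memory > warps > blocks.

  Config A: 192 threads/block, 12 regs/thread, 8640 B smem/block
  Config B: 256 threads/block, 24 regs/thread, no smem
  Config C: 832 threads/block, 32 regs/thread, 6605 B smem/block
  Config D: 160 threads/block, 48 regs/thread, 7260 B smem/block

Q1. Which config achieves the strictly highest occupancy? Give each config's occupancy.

occupancies: A 9/32, B 1, C 13/16, D 5/16

Answer: B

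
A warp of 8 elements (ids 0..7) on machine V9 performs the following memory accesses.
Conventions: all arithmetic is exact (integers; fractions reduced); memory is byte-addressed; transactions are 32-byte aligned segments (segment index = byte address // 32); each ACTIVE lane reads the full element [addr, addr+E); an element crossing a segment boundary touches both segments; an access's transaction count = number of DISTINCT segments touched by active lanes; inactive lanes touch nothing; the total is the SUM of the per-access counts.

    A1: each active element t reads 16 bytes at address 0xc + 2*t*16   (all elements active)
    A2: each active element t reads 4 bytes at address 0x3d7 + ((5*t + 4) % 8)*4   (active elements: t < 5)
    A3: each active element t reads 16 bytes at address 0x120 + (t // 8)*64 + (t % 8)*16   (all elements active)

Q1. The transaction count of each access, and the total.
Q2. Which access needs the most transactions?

A1: 8 transactions
A2: 2 transactions
A3: 4 transactions

Answer: 8,2,4; total 14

Answer: A1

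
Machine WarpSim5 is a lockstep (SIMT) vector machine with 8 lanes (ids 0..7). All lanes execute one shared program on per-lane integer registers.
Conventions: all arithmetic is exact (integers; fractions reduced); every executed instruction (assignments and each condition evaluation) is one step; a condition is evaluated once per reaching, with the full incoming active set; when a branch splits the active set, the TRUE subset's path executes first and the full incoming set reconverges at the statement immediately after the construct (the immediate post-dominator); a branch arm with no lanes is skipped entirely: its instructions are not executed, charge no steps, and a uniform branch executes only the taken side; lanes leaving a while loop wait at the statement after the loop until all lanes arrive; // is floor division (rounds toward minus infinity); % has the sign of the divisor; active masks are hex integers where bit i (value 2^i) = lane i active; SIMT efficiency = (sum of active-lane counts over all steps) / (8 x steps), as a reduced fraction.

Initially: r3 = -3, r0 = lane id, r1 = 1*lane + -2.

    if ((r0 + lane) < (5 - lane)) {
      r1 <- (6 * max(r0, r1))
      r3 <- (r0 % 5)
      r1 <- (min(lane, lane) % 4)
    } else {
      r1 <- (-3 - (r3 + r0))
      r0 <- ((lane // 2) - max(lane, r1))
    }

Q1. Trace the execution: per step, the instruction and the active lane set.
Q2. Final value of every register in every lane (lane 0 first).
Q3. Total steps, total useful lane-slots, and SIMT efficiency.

step 0: eval ((r0 + lane) < (5 - lane)) 0xff
step 1: r1 <- (6 * max(r0, r1))      0x03
step 2: r3 <- (r0 % 5)               0x03
step 3: r1 <- (min(lane, lane) % 4)  0x03
step 4: r1 <- (-3 - (r3 + r0))       0xfc
step 5: r0 <- ((lane // 2) - max(lane, r1)) 0xfc

Answer: 6 steps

r3: 0,1,-3,-3,-3,-3,-3,-3
r0: 0,1,-1,-2,-2,-3,-3,-4
r1: 0,1,-2,-3,-4,-5,-6,-7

steps = 6; useful = 26; efficiency = 26/48 = 13/24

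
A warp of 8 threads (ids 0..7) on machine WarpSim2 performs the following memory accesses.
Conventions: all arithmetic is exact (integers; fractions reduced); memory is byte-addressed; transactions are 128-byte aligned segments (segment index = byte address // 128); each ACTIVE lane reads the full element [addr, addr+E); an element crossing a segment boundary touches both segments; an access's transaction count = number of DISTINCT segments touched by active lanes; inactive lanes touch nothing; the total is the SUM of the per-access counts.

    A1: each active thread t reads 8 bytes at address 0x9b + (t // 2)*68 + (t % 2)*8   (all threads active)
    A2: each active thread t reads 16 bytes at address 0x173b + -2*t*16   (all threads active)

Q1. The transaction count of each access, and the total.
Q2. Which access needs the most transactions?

A1: 2 transactions
A2: 3 transactions

Answer: 2,3; total 5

Answer: A2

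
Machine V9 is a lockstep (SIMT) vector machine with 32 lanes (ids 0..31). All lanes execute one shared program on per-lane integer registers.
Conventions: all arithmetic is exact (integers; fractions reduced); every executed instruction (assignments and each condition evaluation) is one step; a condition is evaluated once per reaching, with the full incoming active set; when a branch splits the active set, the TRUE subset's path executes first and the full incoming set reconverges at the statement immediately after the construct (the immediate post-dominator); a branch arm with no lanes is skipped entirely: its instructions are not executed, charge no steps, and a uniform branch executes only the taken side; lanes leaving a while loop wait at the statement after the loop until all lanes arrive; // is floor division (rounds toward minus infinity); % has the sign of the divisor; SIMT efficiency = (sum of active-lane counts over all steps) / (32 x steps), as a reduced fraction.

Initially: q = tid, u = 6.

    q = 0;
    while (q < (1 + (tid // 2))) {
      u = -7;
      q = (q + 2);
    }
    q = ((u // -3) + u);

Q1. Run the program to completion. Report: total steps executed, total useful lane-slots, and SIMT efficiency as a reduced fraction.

Answer: 27 steps, 528 useful, 11/18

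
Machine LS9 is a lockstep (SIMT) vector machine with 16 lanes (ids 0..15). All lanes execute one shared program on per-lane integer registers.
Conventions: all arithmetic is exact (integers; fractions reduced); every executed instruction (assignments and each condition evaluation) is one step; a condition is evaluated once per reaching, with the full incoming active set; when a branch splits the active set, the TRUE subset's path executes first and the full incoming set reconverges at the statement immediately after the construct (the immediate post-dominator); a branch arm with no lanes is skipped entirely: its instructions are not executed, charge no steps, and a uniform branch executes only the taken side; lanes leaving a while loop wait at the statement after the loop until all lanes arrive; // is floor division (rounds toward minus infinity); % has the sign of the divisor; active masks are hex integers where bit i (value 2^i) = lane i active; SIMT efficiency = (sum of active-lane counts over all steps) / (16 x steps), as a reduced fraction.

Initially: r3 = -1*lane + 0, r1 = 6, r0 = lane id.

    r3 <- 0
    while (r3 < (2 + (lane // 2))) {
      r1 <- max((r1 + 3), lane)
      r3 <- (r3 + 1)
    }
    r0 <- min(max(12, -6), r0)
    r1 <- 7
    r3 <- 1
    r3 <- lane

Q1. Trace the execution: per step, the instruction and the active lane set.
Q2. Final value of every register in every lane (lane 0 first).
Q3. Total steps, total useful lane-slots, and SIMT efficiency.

step 0: r3 <- 0                      0xffff
step 1: eval (r3 < (2 + (lane // 2))) 0xffff
step 2: r1 <- max((r1 + 3), lane)    0xffff
step 3: r3 <- (r3 + 1)               0xffff
step 4: eval (r3 < (2 + (lane // 2))) 0xffff
step 5: r1 <- max((r1 + 3), lane)    0xffff
step 6: r3 <- (r3 + 1)               0xffff
step 7: eval (r3 < (2 + (lane // 2))) 0xffff
step 8: r1 <- max((r1 + 3), lane)    0xfffc
step 9: r3 <- (r3 + 1)               0xfffc
step 10: eval (r3 < (2 + (lane // 2))) 0xfffc
step 11: r1 <- max((r1 + 3), lane)    0xfff0
step 12: r3 <- (r3 + 1)               0xfff0
step 13: eval (r3 < (2 + (lane // 2))) 0xfff0
step 14: r1 <- max((r1 + 3), lane)    0xffc0
step 15: r3 <- (r3 + 1)               0xffc0
step 16: eval (r3 < (2 + (lane // 2))) 0xffc0
step 17: r1 <- max((r1 + 3), lane)    0xff00
step 18: r3 <- (r3 + 1)               0xff00
step 19: eval (r3 < (2 + (lane // 2))) 0xff00
step 20: r1 <- max((r1 + 3), lane)    0xfc00
step 21: r3 <- (r3 + 1)               0xfc00
step 22: eval (r3 < (2 + (lane // 2))) 0xfc00
step 23: r1 <- max((r1 + 3), lane)    0xf000
step 24: r3 <- (r3 + 1)               0xf000
step 25: eval (r3 < (2 + (lane // 2))) 0xf000
step 26: r1 <- max((r1 + 3), lane)    0xc000
step 27: r3 <- (r3 + 1)               0xc000
step 28: eval (r3 < (2 + (lane // 2))) 0xc000
step 29: r0 <- min(max(12, -6), r0)   0xffff
step 30: r1 <- 7                      0xffff
step 31: r3 <- 1                      0xffff
step 32: r3 <- lane                   0xffff

Answer: 33 steps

r3: 0,1,2,3,4,5,6,7,8,9,10,11,12,13,14,15
r1: 7,7,7,7,7,7,7,7,7,7,7,7,7,7,7,7
r0: 0,1,2,3,4,5,6,7,8,9,10,11,12,12,12,12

steps = 33; useful = 360; efficiency = 360/528 = 15/22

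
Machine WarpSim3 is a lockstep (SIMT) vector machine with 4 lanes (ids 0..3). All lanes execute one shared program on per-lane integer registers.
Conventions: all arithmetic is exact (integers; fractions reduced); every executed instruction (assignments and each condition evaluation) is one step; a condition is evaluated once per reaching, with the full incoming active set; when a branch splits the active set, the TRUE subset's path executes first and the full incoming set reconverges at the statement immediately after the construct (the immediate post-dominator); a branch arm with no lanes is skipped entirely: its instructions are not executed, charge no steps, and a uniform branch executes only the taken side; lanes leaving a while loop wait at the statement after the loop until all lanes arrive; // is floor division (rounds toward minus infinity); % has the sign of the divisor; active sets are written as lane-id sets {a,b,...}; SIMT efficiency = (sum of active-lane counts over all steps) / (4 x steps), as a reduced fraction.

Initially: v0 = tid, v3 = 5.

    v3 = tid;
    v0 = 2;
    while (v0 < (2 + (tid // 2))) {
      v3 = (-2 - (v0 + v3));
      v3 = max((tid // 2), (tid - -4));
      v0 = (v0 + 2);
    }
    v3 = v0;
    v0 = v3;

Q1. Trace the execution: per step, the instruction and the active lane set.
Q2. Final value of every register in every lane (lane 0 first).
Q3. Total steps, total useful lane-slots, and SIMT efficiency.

step 0: v3 <- tid                    {0,1,2,3}
step 1: v0 <- 2                      {0,1,2,3}
step 2: eval (v0 < (2 + (tid // 2))) {0,1,2,3}
step 3: v3 <- (-2 - (v0 + v3))       {2,3}
step 4: v3 <- max((tid // 2), (tid - -4)) {2,3}
step 5: v0 <- (v0 + 2)               {2,3}
step 6: eval (v0 < (2 + (tid // 2))) {2,3}
step 7: v3 <- v0                     {0,1,2,3}
step 8: v0 <- v3                     {0,1,2,3}

Answer: 9 steps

v0: 2,2,4,4
v3: 2,2,4,4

steps = 9; useful = 28; efficiency = 28/36 = 7/9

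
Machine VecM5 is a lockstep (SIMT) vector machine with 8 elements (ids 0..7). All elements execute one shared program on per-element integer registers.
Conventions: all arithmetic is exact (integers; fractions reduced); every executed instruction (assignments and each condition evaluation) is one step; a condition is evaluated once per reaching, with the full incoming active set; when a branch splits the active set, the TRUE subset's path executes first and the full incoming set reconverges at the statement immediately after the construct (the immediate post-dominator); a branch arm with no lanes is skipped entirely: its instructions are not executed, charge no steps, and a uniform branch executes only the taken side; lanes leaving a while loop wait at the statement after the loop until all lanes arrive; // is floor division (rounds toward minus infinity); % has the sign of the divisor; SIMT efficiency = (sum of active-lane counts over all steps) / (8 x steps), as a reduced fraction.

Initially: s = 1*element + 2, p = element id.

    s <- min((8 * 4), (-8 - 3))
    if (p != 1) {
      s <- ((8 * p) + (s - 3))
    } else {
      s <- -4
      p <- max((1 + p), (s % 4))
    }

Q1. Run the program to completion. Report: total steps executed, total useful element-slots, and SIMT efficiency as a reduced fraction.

Answer: 5 steps, 25 useful, 5/8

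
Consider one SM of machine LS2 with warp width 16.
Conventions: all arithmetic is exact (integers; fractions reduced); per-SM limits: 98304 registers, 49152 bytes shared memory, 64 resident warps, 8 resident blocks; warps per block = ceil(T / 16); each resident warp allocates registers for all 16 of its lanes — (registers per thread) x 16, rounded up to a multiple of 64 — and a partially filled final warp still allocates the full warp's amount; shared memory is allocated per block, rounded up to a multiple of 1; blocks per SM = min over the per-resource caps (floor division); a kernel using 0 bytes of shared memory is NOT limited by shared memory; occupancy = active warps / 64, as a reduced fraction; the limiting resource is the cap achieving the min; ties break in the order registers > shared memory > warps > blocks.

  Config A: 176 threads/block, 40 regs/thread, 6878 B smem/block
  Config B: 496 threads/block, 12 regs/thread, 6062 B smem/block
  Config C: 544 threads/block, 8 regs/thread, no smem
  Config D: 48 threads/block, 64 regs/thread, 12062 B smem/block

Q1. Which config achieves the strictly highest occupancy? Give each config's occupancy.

occupancies: A 55/64, B 31/32, C 17/32, D 3/16

Answer: B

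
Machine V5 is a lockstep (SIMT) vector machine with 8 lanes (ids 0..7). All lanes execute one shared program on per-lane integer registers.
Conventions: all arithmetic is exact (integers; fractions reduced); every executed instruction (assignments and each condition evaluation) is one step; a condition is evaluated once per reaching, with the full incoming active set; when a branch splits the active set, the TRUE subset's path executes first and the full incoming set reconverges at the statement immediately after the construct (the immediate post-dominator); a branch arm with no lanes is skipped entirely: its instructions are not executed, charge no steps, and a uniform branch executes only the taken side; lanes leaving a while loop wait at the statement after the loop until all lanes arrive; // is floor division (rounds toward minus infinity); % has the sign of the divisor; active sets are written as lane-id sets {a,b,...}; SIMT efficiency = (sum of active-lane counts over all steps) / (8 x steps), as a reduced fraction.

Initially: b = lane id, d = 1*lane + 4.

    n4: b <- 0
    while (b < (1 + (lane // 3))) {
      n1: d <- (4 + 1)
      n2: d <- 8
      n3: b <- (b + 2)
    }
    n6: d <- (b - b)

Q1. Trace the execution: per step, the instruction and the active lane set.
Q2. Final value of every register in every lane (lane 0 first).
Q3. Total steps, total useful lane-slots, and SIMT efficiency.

step 0: b <- 0                       {0,1,2,3,4,5,6,7}
step 1: eval (b < (1 + (lane // 3))) {0,1,2,3,4,5,6,7}
step 2: d <- (4 + 1)                 {0,1,2,3,4,5,6,7}
step 3: d <- 8                       {0,1,2,3,4,5,6,7}
step 4: b <- (b + 2)                 {0,1,2,3,4,5,6,7}
step 5: eval (b < (1 + (lane // 3))) {0,1,2,3,4,5,6,7}
step 6: d <- (4 + 1)                 {6,7}
step 7: d <- 8                       {6,7}
step 8: b <- (b + 2)                 {6,7}
step 9: eval (b < (1 + (lane // 3))) {6,7}
step 10: d <- (b - b)                 {0,1,2,3,4,5,6,7}

Answer: 11 steps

b: 2,2,2,2,2,2,4,4
d: 0,0,0,0,0,0,0,0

steps = 11; useful = 64; efficiency = 64/88 = 8/11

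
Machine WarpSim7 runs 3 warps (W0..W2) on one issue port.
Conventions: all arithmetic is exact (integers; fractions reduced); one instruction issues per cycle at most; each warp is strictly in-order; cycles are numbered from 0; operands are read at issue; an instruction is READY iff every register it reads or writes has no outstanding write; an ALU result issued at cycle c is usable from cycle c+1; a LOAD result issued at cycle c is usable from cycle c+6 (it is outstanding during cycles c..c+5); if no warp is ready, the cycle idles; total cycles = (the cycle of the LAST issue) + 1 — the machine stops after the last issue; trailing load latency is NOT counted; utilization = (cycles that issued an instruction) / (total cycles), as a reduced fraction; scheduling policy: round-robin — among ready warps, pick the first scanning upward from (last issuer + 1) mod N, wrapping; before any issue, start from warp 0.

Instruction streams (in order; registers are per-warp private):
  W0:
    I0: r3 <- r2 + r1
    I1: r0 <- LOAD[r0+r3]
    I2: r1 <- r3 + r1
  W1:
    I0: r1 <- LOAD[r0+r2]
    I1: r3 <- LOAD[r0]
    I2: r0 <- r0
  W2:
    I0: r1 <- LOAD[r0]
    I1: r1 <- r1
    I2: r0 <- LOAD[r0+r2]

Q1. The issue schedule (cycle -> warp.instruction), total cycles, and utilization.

cycle 0: W0.I0
cycle 1: W1.I0
cycle 2: W2.I0
cycle 3: W0.I1
cycle 4: W1.I1
cycle 5: W0.I2
cycle 6: W1.I2
cycle 7: idle
cycle 8: W2.I1
cycle 9: W2.I2

Answer: 10 cycles, utilization 9/10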